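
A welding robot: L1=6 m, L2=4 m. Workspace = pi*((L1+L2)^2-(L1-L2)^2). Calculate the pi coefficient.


Given: L1 = 6, L2 = 4
(L1+L2)^2 = (10)^2 = 100
(L1-L2)^2 = (2)^2 = 4
Difference = 100 - 4 = 96
This equals 4*L1*L2 = 4*6*4 = 96
Workspace area = 96*pi

96


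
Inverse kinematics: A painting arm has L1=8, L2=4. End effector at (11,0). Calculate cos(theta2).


Given: L1 = 8, L2 = 4, target (x, y) = (11, 0)
Using cos(theta2) = (x^2 + y^2 - L1^2 - L2^2) / (2*L1*L2)
x^2 + y^2 = 11^2 + 0 = 121
L1^2 + L2^2 = 64 + 16 = 80
Numerator = 121 - 80 = 41
Denominator = 2*8*4 = 64
cos(theta2) = 41/64 = 41/64

41/64


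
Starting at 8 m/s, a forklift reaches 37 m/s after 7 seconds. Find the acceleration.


Given: initial velocity v0 = 8 m/s, final velocity v = 37 m/s, time t = 7 s
Using a = (v - v0) / t
a = (37 - 8) / 7
a = 29 / 7
a = 29/7 m/s^2

29/7 m/s^2


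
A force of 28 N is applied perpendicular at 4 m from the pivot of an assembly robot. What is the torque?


Given: F = 28 N, r = 4 m, angle = 90 deg (perpendicular)
Using tau = F * r * sin(90)
sin(90) = 1
tau = 28 * 4 * 1
tau = 112 Nm

112 Nm


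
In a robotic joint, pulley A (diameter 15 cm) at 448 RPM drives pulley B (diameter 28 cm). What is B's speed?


Given: D1 = 15 cm, w1 = 448 RPM, D2 = 28 cm
Using D1*w1 = D2*w2
w2 = D1*w1 / D2
w2 = 15*448 / 28
w2 = 6720 / 28
w2 = 240 RPM

240 RPM


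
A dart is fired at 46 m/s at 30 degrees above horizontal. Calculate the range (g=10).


Given: v0 = 46 m/s, theta = 30 deg, g = 10 m/s^2
sin(2*30) = sin(60) = sqrt(3)/2
Using R = v0^2 * sin(2*theta) / g
R = 46^2 * (sqrt(3)/2) / 10
R = 2116 * sqrt(3) / 20
R = 529/5*sqrt(3) m

529/5*sqrt(3) m


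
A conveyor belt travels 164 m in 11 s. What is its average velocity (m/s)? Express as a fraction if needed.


Given: distance d = 164 m, time t = 11 s
Using v = d / t
v = 164 / 11
v = 164/11 m/s

164/11 m/s


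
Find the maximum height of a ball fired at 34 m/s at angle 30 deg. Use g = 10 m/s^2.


Given: v0 = 34 m/s, theta = 30 deg, g = 10 m/s^2
sin^2(30) = 1/4
Using H = v0^2 * sin^2(theta) / (2*g)
H = 34^2 * 1/4 / (2*10)
H = 1156 * 1/4 / 20
H = 289 / 20
H = 289/20 m

289/20 m


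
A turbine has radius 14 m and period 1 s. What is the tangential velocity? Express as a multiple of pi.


Given: radius r = 14 m, period T = 1 s
Using v = 2*pi*r / T
v = 2*pi*14 / 1
v = 28*pi / 1
v = 28*pi m/s

28*pi m/s


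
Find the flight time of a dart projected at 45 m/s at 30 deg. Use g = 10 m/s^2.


Given: v0 = 45 m/s, theta = 30 deg, g = 10 m/s^2
sin(30) = 1/2
Using T = 2*v0*sin(theta) / g
T = 2*45*1/2 / 10
T = 45 / 10
T = 9/2 s

9/2 s


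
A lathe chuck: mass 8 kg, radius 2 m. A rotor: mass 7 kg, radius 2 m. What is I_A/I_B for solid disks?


Given: M1=8 kg, R1=2 m, M2=7 kg, R2=2 m
For a disk: I = (1/2)*M*R^2, so I_A/I_B = (M1*R1^2)/(M2*R2^2)
M1*R1^2 = 8*4 = 32
M2*R2^2 = 7*4 = 28
I_A/I_B = 32/28 = 8/7

8/7


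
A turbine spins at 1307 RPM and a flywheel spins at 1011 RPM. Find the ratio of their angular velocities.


Given: RPM_A = 1307, RPM_B = 1011
omega = 2*pi*RPM/60, so omega_A/omega_B = RPM_A / RPM_B
omega_A/omega_B = 1307 / 1011
omega_A/omega_B = 1307/1011

1307/1011


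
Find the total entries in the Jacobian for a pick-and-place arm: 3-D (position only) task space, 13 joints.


Given: task space dimension = 3, joints = 13
Jacobian is a 3 x 13 matrix
Total entries = rows * columns
Total = 3 * 13
Total = 39

39


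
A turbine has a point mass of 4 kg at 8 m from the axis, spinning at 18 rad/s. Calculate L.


Given: m = 4 kg, r = 8 m, omega = 18 rad/s
For a point mass: I = m*r^2
I = 4*8^2 = 4*64 = 256
L = I*omega = 256*18
L = 4608 kg*m^2/s

4608 kg*m^2/s


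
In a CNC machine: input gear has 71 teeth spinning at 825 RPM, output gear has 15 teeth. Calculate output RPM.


Given: N1 = 71 teeth, w1 = 825 RPM, N2 = 15 teeth
Using N1*w1 = N2*w2
w2 = N1*w1 / N2
w2 = 71*825 / 15
w2 = 58575 / 15
w2 = 3905 RPM

3905 RPM


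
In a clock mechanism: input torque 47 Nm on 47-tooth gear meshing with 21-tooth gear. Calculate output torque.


Given: N1 = 47, N2 = 21, T1 = 47 Nm
Using T2/T1 = N2/N1
T2 = T1 * N2 / N1
T2 = 47 * 21 / 47
T2 = 987 / 47
T2 = 21 Nm

21 Nm


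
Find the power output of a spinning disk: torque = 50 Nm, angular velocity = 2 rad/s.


Given: tau = 50 Nm, omega = 2 rad/s
Using P = tau * omega
P = 50 * 2
P = 100 W

100 W


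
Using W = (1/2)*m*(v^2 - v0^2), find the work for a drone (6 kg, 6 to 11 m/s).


Given: m = 6 kg, v0 = 6 m/s, v = 11 m/s
Using W = (1/2)*m*(v^2 - v0^2)
v^2 = 11^2 = 121
v0^2 = 6^2 = 36
v^2 - v0^2 = 121 - 36 = 85
W = (1/2)*6*85 = 255 J

255 J


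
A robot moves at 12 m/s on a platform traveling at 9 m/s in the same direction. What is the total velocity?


Given: object velocity = 12 m/s, platform velocity = 9 m/s (same direction)
Using classical velocity addition: v_total = v_object + v_platform
v_total = 12 + 9
v_total = 21 m/s

21 m/s


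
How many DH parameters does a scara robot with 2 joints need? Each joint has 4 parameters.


Given: 2 joints, 4 DH parameters per joint (d, theta, a, alpha)
Total DH parameters = number_of_joints * 4
Total = 2 * 4
Total = 8

8


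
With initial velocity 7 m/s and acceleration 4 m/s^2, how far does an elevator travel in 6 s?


Given: v0 = 7 m/s, a = 4 m/s^2, t = 6 s
Using s = v0*t + (1/2)*a*t^2
s = 7*6 + (1/2)*4*6^2
s = 42 + (1/2)*144
s = 42 + 72
s = 114

114 m


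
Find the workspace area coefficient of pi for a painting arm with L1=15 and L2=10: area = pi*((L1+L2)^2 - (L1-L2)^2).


Given: L1 = 15, L2 = 10
(L1+L2)^2 = (25)^2 = 625
(L1-L2)^2 = (5)^2 = 25
Difference = 625 - 25 = 600
This equals 4*L1*L2 = 4*15*10 = 600
Workspace area = 600*pi

600


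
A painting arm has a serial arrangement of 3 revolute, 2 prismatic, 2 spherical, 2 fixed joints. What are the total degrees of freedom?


Given: serial robot with 3 revolute, 2 prismatic, 2 spherical, 2 fixed joints
DOF contribution per joint type: revolute=1, prismatic=1, spherical=3, fixed=0
DOF = 3*1 + 2*1 + 2*3 + 2*0
DOF = 11

11


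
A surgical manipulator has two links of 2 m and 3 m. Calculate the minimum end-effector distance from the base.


Given: L1 = 2 m, L2 = 3 m
For a 2-link planar arm, min reach = |L1 - L2| (second link folded back)
Min reach = |2 - 3|
Min reach = 1 m

1 m


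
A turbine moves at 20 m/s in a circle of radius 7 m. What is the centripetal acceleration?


Given: v = 20 m/s, r = 7 m
Using a_c = v^2 / r
a_c = 20^2 / 7
a_c = 400 / 7
a_c = 400/7 m/s^2

400/7 m/s^2


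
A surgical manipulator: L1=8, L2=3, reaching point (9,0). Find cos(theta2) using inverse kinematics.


Given: L1 = 8, L2 = 3, target (x, y) = (9, 0)
Using cos(theta2) = (x^2 + y^2 - L1^2 - L2^2) / (2*L1*L2)
x^2 + y^2 = 9^2 + 0 = 81
L1^2 + L2^2 = 64 + 9 = 73
Numerator = 81 - 73 = 8
Denominator = 2*8*3 = 48
cos(theta2) = 8/48 = 1/6

1/6


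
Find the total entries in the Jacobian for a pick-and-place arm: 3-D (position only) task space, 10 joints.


Given: task space dimension = 3, joints = 10
Jacobian is a 3 x 10 matrix
Total entries = rows * columns
Total = 3 * 10
Total = 30

30


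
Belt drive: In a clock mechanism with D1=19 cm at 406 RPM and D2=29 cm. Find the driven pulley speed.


Given: D1 = 19 cm, w1 = 406 RPM, D2 = 29 cm
Using D1*w1 = D2*w2
w2 = D1*w1 / D2
w2 = 19*406 / 29
w2 = 7714 / 29
w2 = 266 RPM

266 RPM


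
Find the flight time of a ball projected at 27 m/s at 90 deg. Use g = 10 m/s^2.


Given: v0 = 27 m/s, theta = 90 deg, g = 10 m/s^2
sin(90) = 1
Using T = 2*v0*sin(theta) / g
T = 2*27*1 / 10
T = 54 / 10
T = 27/5 s

27/5 s


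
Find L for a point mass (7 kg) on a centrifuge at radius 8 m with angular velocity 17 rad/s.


Given: m = 7 kg, r = 8 m, omega = 17 rad/s
For a point mass: I = m*r^2
I = 7*8^2 = 7*64 = 448
L = I*omega = 448*17
L = 7616 kg*m^2/s

7616 kg*m^2/s


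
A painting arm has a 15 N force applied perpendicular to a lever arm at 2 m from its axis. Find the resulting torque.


Given: F = 15 N, r = 2 m, angle = 90 deg (perpendicular)
Using tau = F * r * sin(90)
sin(90) = 1
tau = 15 * 2 * 1
tau = 30 Nm

30 Nm


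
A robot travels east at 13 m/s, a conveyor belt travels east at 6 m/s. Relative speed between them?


Given: v_A = 13 m/s east, v_B = 6 m/s east
Both move in the same direction; relative speed = |v_A - v_B|
|13 - 6| = |7|
= 7 m/s

7 m/s


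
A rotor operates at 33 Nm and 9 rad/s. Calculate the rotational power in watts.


Given: tau = 33 Nm, omega = 9 rad/s
Using P = tau * omega
P = 33 * 9
P = 297 W

297 W


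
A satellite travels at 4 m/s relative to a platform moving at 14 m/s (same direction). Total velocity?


Given: object velocity = 4 m/s, platform velocity = 14 m/s (same direction)
Using classical velocity addition: v_total = v_object + v_platform
v_total = 4 + 14
v_total = 18 m/s

18 m/s


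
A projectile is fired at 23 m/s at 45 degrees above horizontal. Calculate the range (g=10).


Given: v0 = 23 m/s, theta = 45 deg, g = 10 m/s^2
sin(2*45) = sin(90) = 1
Using R = v0^2 * sin(2*theta) / g
R = 23^2 * 1 / 10
R = 529 / 10
R = 529/10 m

529/10 m


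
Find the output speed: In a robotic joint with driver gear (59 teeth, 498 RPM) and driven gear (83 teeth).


Given: N1 = 59 teeth, w1 = 498 RPM, N2 = 83 teeth
Using N1*w1 = N2*w2
w2 = N1*w1 / N2
w2 = 59*498 / 83
w2 = 29382 / 83
w2 = 354 RPM

354 RPM


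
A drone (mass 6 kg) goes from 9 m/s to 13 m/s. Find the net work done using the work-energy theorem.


Given: m = 6 kg, v0 = 9 m/s, v = 13 m/s
Using W = (1/2)*m*(v^2 - v0^2)
v^2 = 13^2 = 169
v0^2 = 9^2 = 81
v^2 - v0^2 = 169 - 81 = 88
W = (1/2)*6*88 = 264 J

264 J


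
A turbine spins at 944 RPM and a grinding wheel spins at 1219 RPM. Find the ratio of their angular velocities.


Given: RPM_A = 944, RPM_B = 1219
omega = 2*pi*RPM/60, so omega_A/omega_B = RPM_A / RPM_B
omega_A/omega_B = 944 / 1219
omega_A/omega_B = 944/1219

944/1219


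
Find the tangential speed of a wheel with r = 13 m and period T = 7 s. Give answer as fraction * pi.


Given: radius r = 13 m, period T = 7 s
Using v = 2*pi*r / T
v = 2*pi*13 / 7
v = 26*pi / 7
v = 26/7*pi m/s

26/7*pi m/s


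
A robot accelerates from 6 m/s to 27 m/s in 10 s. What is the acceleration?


Given: initial velocity v0 = 6 m/s, final velocity v = 27 m/s, time t = 10 s
Using a = (v - v0) / t
a = (27 - 6) / 10
a = 21 / 10
a = 21/10 m/s^2

21/10 m/s^2


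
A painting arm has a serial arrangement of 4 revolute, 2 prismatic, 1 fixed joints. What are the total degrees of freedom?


Given: serial robot with 4 revolute, 2 prismatic, 1 fixed joints
DOF contribution per joint type: revolute=1, prismatic=1, spherical=3, fixed=0
DOF = 4*1 + 2*1 + 1*0
DOF = 6

6


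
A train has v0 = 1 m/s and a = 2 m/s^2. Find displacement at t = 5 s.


Given: v0 = 1 m/s, a = 2 m/s^2, t = 5 s
Using s = v0*t + (1/2)*a*t^2
s = 1*5 + (1/2)*2*5^2
s = 5 + (1/2)*50
s = 5 + 25
s = 30

30 m


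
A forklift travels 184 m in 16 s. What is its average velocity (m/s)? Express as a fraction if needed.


Given: distance d = 184 m, time t = 16 s
Using v = d / t
v = 184 / 16
v = 23/2 m/s

23/2 m/s


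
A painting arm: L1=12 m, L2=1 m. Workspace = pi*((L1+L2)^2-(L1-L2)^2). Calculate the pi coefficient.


Given: L1 = 12, L2 = 1
(L1+L2)^2 = (13)^2 = 169
(L1-L2)^2 = (11)^2 = 121
Difference = 169 - 121 = 48
This equals 4*L1*L2 = 4*12*1 = 48
Workspace area = 48*pi

48


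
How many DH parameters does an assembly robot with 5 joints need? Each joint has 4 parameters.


Given: 5 joints, 4 DH parameters per joint (d, theta, a, alpha)
Total DH parameters = number_of_joints * 4
Total = 5 * 4
Total = 20

20


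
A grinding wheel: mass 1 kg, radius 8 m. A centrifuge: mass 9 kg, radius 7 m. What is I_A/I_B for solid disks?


Given: M1=1 kg, R1=8 m, M2=9 kg, R2=7 m
For a disk: I = (1/2)*M*R^2, so I_A/I_B = (M1*R1^2)/(M2*R2^2)
M1*R1^2 = 1*64 = 64
M2*R2^2 = 9*49 = 441
I_A/I_B = 64/441 = 64/441

64/441


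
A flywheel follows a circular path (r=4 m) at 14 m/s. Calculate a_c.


Given: v = 14 m/s, r = 4 m
Using a_c = v^2 / r
a_c = 14^2 / 4
a_c = 196 / 4
a_c = 49 m/s^2

49 m/s^2


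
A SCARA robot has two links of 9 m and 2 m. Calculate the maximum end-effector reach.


Given: L1 = 9 m, L2 = 2 m
For a 2-link planar arm, max reach = L1 + L2 (fully extended)
Max reach = 9 + 2
Max reach = 11 m

11 m


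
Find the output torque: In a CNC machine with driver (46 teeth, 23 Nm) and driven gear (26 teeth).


Given: N1 = 46, N2 = 26, T1 = 23 Nm
Using T2/T1 = N2/N1
T2 = T1 * N2 / N1
T2 = 23 * 26 / 46
T2 = 598 / 46
T2 = 13 Nm

13 Nm


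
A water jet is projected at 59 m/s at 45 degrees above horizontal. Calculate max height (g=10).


Given: v0 = 59 m/s, theta = 45 deg, g = 10 m/s^2
sin^2(45) = 1/2
Using H = v0^2 * sin^2(theta) / (2*g)
H = 59^2 * 1/2 / (2*10)
H = 3481 * 1/2 / 20
H = 3481/2 / 20
H = 3481/40 m

3481/40 m


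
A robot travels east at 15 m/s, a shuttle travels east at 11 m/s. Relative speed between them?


Given: v_A = 15 m/s east, v_B = 11 m/s east
Both move in the same direction; relative speed = |v_A - v_B|
|15 - 11| = |4|
= 4 m/s

4 m/s


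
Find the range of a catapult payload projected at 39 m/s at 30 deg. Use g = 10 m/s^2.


Given: v0 = 39 m/s, theta = 30 deg, g = 10 m/s^2
sin(2*30) = sin(60) = sqrt(3)/2
Using R = v0^2 * sin(2*theta) / g
R = 39^2 * (sqrt(3)/2) / 10
R = 1521 * sqrt(3) / 20
R = 1521/20*sqrt(3) m

1521/20*sqrt(3) m


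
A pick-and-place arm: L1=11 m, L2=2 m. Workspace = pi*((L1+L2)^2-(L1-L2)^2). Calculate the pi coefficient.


Given: L1 = 11, L2 = 2
(L1+L2)^2 = (13)^2 = 169
(L1-L2)^2 = (9)^2 = 81
Difference = 169 - 81 = 88
This equals 4*L1*L2 = 4*11*2 = 88
Workspace area = 88*pi

88


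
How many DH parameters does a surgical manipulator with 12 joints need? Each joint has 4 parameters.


Given: 12 joints, 4 DH parameters per joint (d, theta, a, alpha)
Total DH parameters = number_of_joints * 4
Total = 12 * 4
Total = 48

48


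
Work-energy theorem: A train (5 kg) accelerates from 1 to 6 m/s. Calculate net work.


Given: m = 5 kg, v0 = 1 m/s, v = 6 m/s
Using W = (1/2)*m*(v^2 - v0^2)
v^2 = 6^2 = 36
v0^2 = 1^2 = 1
v^2 - v0^2 = 36 - 1 = 35
W = (1/2)*5*35 = 175/2 J

175/2 J


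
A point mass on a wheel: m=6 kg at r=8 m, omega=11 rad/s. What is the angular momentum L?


Given: m = 6 kg, r = 8 m, omega = 11 rad/s
For a point mass: I = m*r^2
I = 6*8^2 = 6*64 = 384
L = I*omega = 384*11
L = 4224 kg*m^2/s

4224 kg*m^2/s


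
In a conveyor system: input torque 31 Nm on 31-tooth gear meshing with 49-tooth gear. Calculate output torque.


Given: N1 = 31, N2 = 49, T1 = 31 Nm
Using T2/T1 = N2/N1
T2 = T1 * N2 / N1
T2 = 31 * 49 / 31
T2 = 1519 / 31
T2 = 49 Nm

49 Nm


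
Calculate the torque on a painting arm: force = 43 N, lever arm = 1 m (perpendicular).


Given: F = 43 N, r = 1 m, angle = 90 deg (perpendicular)
Using tau = F * r * sin(90)
sin(90) = 1
tau = 43 * 1 * 1
tau = 43 Nm

43 Nm


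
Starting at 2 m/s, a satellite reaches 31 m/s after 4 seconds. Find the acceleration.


Given: initial velocity v0 = 2 m/s, final velocity v = 31 m/s, time t = 4 s
Using a = (v - v0) / t
a = (31 - 2) / 4
a = 29 / 4
a = 29/4 m/s^2

29/4 m/s^2


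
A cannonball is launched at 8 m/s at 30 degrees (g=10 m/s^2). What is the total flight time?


Given: v0 = 8 m/s, theta = 30 deg, g = 10 m/s^2
sin(30) = 1/2
Using T = 2*v0*sin(theta) / g
T = 2*8*1/2 / 10
T = 8 / 10
T = 4/5 s

4/5 s


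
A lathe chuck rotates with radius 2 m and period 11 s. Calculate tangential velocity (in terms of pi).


Given: radius r = 2 m, period T = 11 s
Using v = 2*pi*r / T
v = 2*pi*2 / 11
v = 4*pi / 11
v = 4/11*pi m/s

4/11*pi m/s


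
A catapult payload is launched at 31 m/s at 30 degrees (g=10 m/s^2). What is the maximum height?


Given: v0 = 31 m/s, theta = 30 deg, g = 10 m/s^2
sin^2(30) = 1/4
Using H = v0^2 * sin^2(theta) / (2*g)
H = 31^2 * 1/4 / (2*10)
H = 961 * 1/4 / 20
H = 961/4 / 20
H = 961/80 m

961/80 m


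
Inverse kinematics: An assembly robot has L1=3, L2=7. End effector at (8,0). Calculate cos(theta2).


Given: L1 = 3, L2 = 7, target (x, y) = (8, 0)
Using cos(theta2) = (x^2 + y^2 - L1^2 - L2^2) / (2*L1*L2)
x^2 + y^2 = 8^2 + 0 = 64
L1^2 + L2^2 = 9 + 49 = 58
Numerator = 64 - 58 = 6
Denominator = 2*3*7 = 42
cos(theta2) = 6/42 = 1/7

1/7


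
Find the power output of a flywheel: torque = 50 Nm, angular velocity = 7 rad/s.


Given: tau = 50 Nm, omega = 7 rad/s
Using P = tau * omega
P = 50 * 7
P = 350 W

350 W


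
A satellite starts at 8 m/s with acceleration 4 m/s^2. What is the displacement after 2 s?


Given: v0 = 8 m/s, a = 4 m/s^2, t = 2 s
Using s = v0*t + (1/2)*a*t^2
s = 8*2 + (1/2)*4*2^2
s = 16 + (1/2)*16
s = 16 + 8
s = 24

24 m


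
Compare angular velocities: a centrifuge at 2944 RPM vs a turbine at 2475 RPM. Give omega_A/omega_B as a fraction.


Given: RPM_A = 2944, RPM_B = 2475
omega = 2*pi*RPM/60, so omega_A/omega_B = RPM_A / RPM_B
omega_A/omega_B = 2944 / 2475
omega_A/omega_B = 2944/2475

2944/2475


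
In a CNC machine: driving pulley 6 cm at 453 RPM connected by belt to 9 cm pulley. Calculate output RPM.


Given: D1 = 6 cm, w1 = 453 RPM, D2 = 9 cm
Using D1*w1 = D2*w2
w2 = D1*w1 / D2
w2 = 6*453 / 9
w2 = 2718 / 9
w2 = 302 RPM

302 RPM


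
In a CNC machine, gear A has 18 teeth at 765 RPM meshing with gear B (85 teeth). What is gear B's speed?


Given: N1 = 18 teeth, w1 = 765 RPM, N2 = 85 teeth
Using N1*w1 = N2*w2
w2 = N1*w1 / N2
w2 = 18*765 / 85
w2 = 13770 / 85
w2 = 162 RPM

162 RPM


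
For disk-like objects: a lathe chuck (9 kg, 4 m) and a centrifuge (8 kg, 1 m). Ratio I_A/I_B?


Given: M1=9 kg, R1=4 m, M2=8 kg, R2=1 m
For a disk: I = (1/2)*M*R^2, so I_A/I_B = (M1*R1^2)/(M2*R2^2)
M1*R1^2 = 9*16 = 144
M2*R2^2 = 8*1 = 8
I_A/I_B = 144/8 = 18

18


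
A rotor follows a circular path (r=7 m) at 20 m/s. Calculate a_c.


Given: v = 20 m/s, r = 7 m
Using a_c = v^2 / r
a_c = 20^2 / 7
a_c = 400 / 7
a_c = 400/7 m/s^2

400/7 m/s^2


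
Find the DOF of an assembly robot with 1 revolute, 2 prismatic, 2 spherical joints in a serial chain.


Given: serial robot with 1 revolute, 2 prismatic, 2 spherical joints
DOF contribution per joint type: revolute=1, prismatic=1, spherical=3, fixed=0
DOF = 1*1 + 2*1 + 2*3
DOF = 9

9


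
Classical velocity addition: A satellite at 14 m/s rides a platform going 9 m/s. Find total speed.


Given: object velocity = 14 m/s, platform velocity = 9 m/s (same direction)
Using classical velocity addition: v_total = v_object + v_platform
v_total = 14 + 9
v_total = 23 m/s

23 m/s


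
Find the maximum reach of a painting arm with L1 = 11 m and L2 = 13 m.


Given: L1 = 11 m, L2 = 13 m
For a 2-link planar arm, max reach = L1 + L2 (fully extended)
Max reach = 11 + 13
Max reach = 24 m

24 m


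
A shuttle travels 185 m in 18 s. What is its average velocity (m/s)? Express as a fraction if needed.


Given: distance d = 185 m, time t = 18 s
Using v = d / t
v = 185 / 18
v = 185/18 m/s

185/18 m/s


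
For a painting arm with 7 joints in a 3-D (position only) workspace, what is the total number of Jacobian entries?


Given: task space dimension = 3, joints = 7
Jacobian is a 3 x 7 matrix
Total entries = rows * columns
Total = 3 * 7
Total = 21

21


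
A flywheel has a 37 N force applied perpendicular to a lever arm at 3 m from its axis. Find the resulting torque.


Given: F = 37 N, r = 3 m, angle = 90 deg (perpendicular)
Using tau = F * r * sin(90)
sin(90) = 1
tau = 37 * 3 * 1
tau = 111 Nm

111 Nm


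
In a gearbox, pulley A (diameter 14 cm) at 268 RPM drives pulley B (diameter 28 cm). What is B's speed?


Given: D1 = 14 cm, w1 = 268 RPM, D2 = 28 cm
Using D1*w1 = D2*w2
w2 = D1*w1 / D2
w2 = 14*268 / 28
w2 = 3752 / 28
w2 = 134 RPM

134 RPM


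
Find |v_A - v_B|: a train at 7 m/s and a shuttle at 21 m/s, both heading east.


Given: v_A = 7 m/s east, v_B = 21 m/s east
Both move in the same direction; relative speed = |v_A - v_B|
|7 - 21| = |-14|
= 14 m/s

14 m/s


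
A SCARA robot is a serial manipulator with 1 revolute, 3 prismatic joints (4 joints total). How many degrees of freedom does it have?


Given: serial robot with 1 revolute, 3 prismatic joints
DOF contribution per joint type: revolute=1, prismatic=1, spherical=3, fixed=0
DOF = 1*1 + 3*1
DOF = 4

4


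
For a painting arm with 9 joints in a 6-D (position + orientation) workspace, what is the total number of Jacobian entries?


Given: task space dimension = 6, joints = 9
Jacobian is a 6 x 9 matrix
Total entries = rows * columns
Total = 6 * 9
Total = 54

54


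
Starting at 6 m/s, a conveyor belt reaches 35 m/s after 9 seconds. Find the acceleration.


Given: initial velocity v0 = 6 m/s, final velocity v = 35 m/s, time t = 9 s
Using a = (v - v0) / t
a = (35 - 6) / 9
a = 29 / 9
a = 29/9 m/s^2

29/9 m/s^2


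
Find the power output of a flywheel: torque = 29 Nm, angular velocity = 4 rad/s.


Given: tau = 29 Nm, omega = 4 rad/s
Using P = tau * omega
P = 29 * 4
P = 116 W

116 W


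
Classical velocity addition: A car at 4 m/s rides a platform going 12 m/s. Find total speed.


Given: object velocity = 4 m/s, platform velocity = 12 m/s (same direction)
Using classical velocity addition: v_total = v_object + v_platform
v_total = 4 + 12
v_total = 16 m/s

16 m/s


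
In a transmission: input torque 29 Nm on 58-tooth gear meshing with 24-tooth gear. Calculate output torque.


Given: N1 = 58, N2 = 24, T1 = 29 Nm
Using T2/T1 = N2/N1
T2 = T1 * N2 / N1
T2 = 29 * 24 / 58
T2 = 696 / 58
T2 = 12 Nm

12 Nm


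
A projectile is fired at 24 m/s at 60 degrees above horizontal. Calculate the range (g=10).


Given: v0 = 24 m/s, theta = 60 deg, g = 10 m/s^2
sin(2*60) = sin(120) = sqrt(3)/2
Using R = v0^2 * sin(2*theta) / g
R = 24^2 * (sqrt(3)/2) / 10
R = 576 * sqrt(3) / 20
R = 144/5*sqrt(3) m

144/5*sqrt(3) m


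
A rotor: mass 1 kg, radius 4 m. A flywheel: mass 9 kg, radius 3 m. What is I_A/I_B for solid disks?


Given: M1=1 kg, R1=4 m, M2=9 kg, R2=3 m
For a disk: I = (1/2)*M*R^2, so I_A/I_B = (M1*R1^2)/(M2*R2^2)
M1*R1^2 = 1*16 = 16
M2*R2^2 = 9*9 = 81
I_A/I_B = 16/81 = 16/81

16/81


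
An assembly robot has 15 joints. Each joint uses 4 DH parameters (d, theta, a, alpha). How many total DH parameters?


Given: 15 joints, 4 DH parameters per joint (d, theta, a, alpha)
Total DH parameters = number_of_joints * 4
Total = 15 * 4
Total = 60

60


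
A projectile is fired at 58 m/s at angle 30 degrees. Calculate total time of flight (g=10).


Given: v0 = 58 m/s, theta = 30 deg, g = 10 m/s^2
sin(30) = 1/2
Using T = 2*v0*sin(theta) / g
T = 2*58*1/2 / 10
T = 58 / 10
T = 29/5 s

29/5 s


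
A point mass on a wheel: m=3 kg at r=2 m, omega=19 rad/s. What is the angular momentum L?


Given: m = 3 kg, r = 2 m, omega = 19 rad/s
For a point mass: I = m*r^2
I = 3*2^2 = 3*4 = 12
L = I*omega = 12*19
L = 228 kg*m^2/s

228 kg*m^2/s


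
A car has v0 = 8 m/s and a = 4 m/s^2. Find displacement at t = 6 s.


Given: v0 = 8 m/s, a = 4 m/s^2, t = 6 s
Using s = v0*t + (1/2)*a*t^2
s = 8*6 + (1/2)*4*6^2
s = 48 + (1/2)*144
s = 48 + 72
s = 120

120 m


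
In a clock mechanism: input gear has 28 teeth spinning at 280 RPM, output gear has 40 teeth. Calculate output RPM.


Given: N1 = 28 teeth, w1 = 280 RPM, N2 = 40 teeth
Using N1*w1 = N2*w2
w2 = N1*w1 / N2
w2 = 28*280 / 40
w2 = 7840 / 40
w2 = 196 RPM

196 RPM


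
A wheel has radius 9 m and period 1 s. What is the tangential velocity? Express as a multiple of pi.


Given: radius r = 9 m, period T = 1 s
Using v = 2*pi*r / T
v = 2*pi*9 / 1
v = 18*pi / 1
v = 18*pi m/s

18*pi m/s


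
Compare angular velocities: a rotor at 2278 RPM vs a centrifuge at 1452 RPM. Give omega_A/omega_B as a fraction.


Given: RPM_A = 2278, RPM_B = 1452
omega = 2*pi*RPM/60, so omega_A/omega_B = RPM_A / RPM_B
omega_A/omega_B = 2278 / 1452
omega_A/omega_B = 1139/726

1139/726


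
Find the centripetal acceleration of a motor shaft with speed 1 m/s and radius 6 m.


Given: v = 1 m/s, r = 6 m
Using a_c = v^2 / r
a_c = 1^2 / 6
a_c = 1 / 6
a_c = 1/6 m/s^2

1/6 m/s^2


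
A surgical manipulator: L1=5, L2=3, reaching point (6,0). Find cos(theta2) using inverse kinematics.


Given: L1 = 5, L2 = 3, target (x, y) = (6, 0)
Using cos(theta2) = (x^2 + y^2 - L1^2 - L2^2) / (2*L1*L2)
x^2 + y^2 = 6^2 + 0 = 36
L1^2 + L2^2 = 25 + 9 = 34
Numerator = 36 - 34 = 2
Denominator = 2*5*3 = 30
cos(theta2) = 2/30 = 1/15

1/15


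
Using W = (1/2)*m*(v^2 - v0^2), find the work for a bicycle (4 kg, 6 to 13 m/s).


Given: m = 4 kg, v0 = 6 m/s, v = 13 m/s
Using W = (1/2)*m*(v^2 - v0^2)
v^2 = 13^2 = 169
v0^2 = 6^2 = 36
v^2 - v0^2 = 169 - 36 = 133
W = (1/2)*4*133 = 266 J

266 J


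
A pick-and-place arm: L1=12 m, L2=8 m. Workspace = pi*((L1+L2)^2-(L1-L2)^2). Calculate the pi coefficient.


Given: L1 = 12, L2 = 8
(L1+L2)^2 = (20)^2 = 400
(L1-L2)^2 = (4)^2 = 16
Difference = 400 - 16 = 384
This equals 4*L1*L2 = 4*12*8 = 384
Workspace area = 384*pi

384


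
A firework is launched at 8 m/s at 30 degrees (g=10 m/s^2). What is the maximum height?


Given: v0 = 8 m/s, theta = 30 deg, g = 10 m/s^2
sin^2(30) = 1/4
Using H = v0^2 * sin^2(theta) / (2*g)
H = 8^2 * 1/4 / (2*10)
H = 64 * 1/4 / 20
H = 16 / 20
H = 4/5 m

4/5 m


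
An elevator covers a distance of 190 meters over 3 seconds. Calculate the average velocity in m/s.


Given: distance d = 190 m, time t = 3 s
Using v = d / t
v = 190 / 3
v = 190/3 m/s

190/3 m/s


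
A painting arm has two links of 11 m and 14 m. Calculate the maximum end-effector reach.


Given: L1 = 11 m, L2 = 14 m
For a 2-link planar arm, max reach = L1 + L2 (fully extended)
Max reach = 11 + 14
Max reach = 25 m

25 m


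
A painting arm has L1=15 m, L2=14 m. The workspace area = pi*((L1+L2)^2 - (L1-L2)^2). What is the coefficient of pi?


Given: L1 = 15, L2 = 14
(L1+L2)^2 = (29)^2 = 841
(L1-L2)^2 = (1)^2 = 1
Difference = 841 - 1 = 840
This equals 4*L1*L2 = 4*15*14 = 840
Workspace area = 840*pi

840


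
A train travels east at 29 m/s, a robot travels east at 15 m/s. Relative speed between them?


Given: v_A = 29 m/s east, v_B = 15 m/s east
Both move in the same direction; relative speed = |v_A - v_B|
|29 - 15| = |14|
= 14 m/s

14 m/s


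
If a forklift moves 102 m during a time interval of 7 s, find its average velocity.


Given: distance d = 102 m, time t = 7 s
Using v = d / t
v = 102 / 7
v = 102/7 m/s

102/7 m/s


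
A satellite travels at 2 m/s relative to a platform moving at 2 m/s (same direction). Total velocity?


Given: object velocity = 2 m/s, platform velocity = 2 m/s (same direction)
Using classical velocity addition: v_total = v_object + v_platform
v_total = 2 + 2
v_total = 4 m/s

4 m/s


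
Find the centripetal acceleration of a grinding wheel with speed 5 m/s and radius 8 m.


Given: v = 5 m/s, r = 8 m
Using a_c = v^2 / r
a_c = 5^2 / 8
a_c = 25 / 8
a_c = 25/8 m/s^2

25/8 m/s^2


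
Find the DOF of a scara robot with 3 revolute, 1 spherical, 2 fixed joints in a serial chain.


Given: serial robot with 3 revolute, 1 spherical, 2 fixed joints
DOF contribution per joint type: revolute=1, prismatic=1, spherical=3, fixed=0
DOF = 3*1 + 1*3 + 2*0
DOF = 6

6


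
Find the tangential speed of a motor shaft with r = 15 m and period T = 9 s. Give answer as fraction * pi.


Given: radius r = 15 m, period T = 9 s
Using v = 2*pi*r / T
v = 2*pi*15 / 9
v = 30*pi / 9
v = 10/3*pi m/s

10/3*pi m/s


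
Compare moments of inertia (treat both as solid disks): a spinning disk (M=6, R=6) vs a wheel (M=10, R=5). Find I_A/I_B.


Given: M1=6 kg, R1=6 m, M2=10 kg, R2=5 m
For a disk: I = (1/2)*M*R^2, so I_A/I_B = (M1*R1^2)/(M2*R2^2)
M1*R1^2 = 6*36 = 216
M2*R2^2 = 10*25 = 250
I_A/I_B = 216/250 = 108/125

108/125


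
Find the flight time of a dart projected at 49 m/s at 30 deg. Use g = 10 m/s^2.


Given: v0 = 49 m/s, theta = 30 deg, g = 10 m/s^2
sin(30) = 1/2
Using T = 2*v0*sin(theta) / g
T = 2*49*1/2 / 10
T = 49 / 10
T = 49/10 s

49/10 s


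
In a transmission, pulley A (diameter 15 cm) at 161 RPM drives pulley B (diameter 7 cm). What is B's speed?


Given: D1 = 15 cm, w1 = 161 RPM, D2 = 7 cm
Using D1*w1 = D2*w2
w2 = D1*w1 / D2
w2 = 15*161 / 7
w2 = 2415 / 7
w2 = 345 RPM

345 RPM


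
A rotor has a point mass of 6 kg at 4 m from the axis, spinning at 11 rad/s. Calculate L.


Given: m = 6 kg, r = 4 m, omega = 11 rad/s
For a point mass: I = m*r^2
I = 6*4^2 = 6*16 = 96
L = I*omega = 96*11
L = 1056 kg*m^2/s

1056 kg*m^2/s


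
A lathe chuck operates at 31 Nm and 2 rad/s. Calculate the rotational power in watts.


Given: tau = 31 Nm, omega = 2 rad/s
Using P = tau * omega
P = 31 * 2
P = 62 W

62 W


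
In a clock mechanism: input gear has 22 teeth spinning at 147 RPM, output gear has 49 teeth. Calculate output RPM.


Given: N1 = 22 teeth, w1 = 147 RPM, N2 = 49 teeth
Using N1*w1 = N2*w2
w2 = N1*w1 / N2
w2 = 22*147 / 49
w2 = 3234 / 49
w2 = 66 RPM

66 RPM


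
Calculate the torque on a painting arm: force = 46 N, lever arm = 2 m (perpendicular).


Given: F = 46 N, r = 2 m, angle = 90 deg (perpendicular)
Using tau = F * r * sin(90)
sin(90) = 1
tau = 46 * 2 * 1
tau = 92 Nm

92 Nm


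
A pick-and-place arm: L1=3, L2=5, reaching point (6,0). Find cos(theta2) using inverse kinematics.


Given: L1 = 3, L2 = 5, target (x, y) = (6, 0)
Using cos(theta2) = (x^2 + y^2 - L1^2 - L2^2) / (2*L1*L2)
x^2 + y^2 = 6^2 + 0 = 36
L1^2 + L2^2 = 9 + 25 = 34
Numerator = 36 - 34 = 2
Denominator = 2*3*5 = 30
cos(theta2) = 2/30 = 1/15

1/15


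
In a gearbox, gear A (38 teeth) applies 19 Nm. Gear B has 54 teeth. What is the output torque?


Given: N1 = 38, N2 = 54, T1 = 19 Nm
Using T2/T1 = N2/N1
T2 = T1 * N2 / N1
T2 = 19 * 54 / 38
T2 = 1026 / 38
T2 = 27 Nm

27 Nm


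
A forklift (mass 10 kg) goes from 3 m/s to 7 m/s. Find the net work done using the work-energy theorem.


Given: m = 10 kg, v0 = 3 m/s, v = 7 m/s
Using W = (1/2)*m*(v^2 - v0^2)
v^2 = 7^2 = 49
v0^2 = 3^2 = 9
v^2 - v0^2 = 49 - 9 = 40
W = (1/2)*10*40 = 200 J

200 J


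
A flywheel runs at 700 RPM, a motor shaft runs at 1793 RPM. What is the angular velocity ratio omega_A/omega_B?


Given: RPM_A = 700, RPM_B = 1793
omega = 2*pi*RPM/60, so omega_A/omega_B = RPM_A / RPM_B
omega_A/omega_B = 700 / 1793
omega_A/omega_B = 700/1793

700/1793


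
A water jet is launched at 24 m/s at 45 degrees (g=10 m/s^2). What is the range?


Given: v0 = 24 m/s, theta = 45 deg, g = 10 m/s^2
sin(2*45) = sin(90) = 1
Using R = v0^2 * sin(2*theta) / g
R = 24^2 * 1 / 10
R = 576 / 10
R = 288/5 m

288/5 m


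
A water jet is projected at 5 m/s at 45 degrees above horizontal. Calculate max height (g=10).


Given: v0 = 5 m/s, theta = 45 deg, g = 10 m/s^2
sin^2(45) = 1/2
Using H = v0^2 * sin^2(theta) / (2*g)
H = 5^2 * 1/2 / (2*10)
H = 25 * 1/2 / 20
H = 25/2 / 20
H = 5/8 m

5/8 m


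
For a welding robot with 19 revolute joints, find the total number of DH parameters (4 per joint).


Given: 19 joints, 4 DH parameters per joint (d, theta, a, alpha)
Total DH parameters = number_of_joints * 4
Total = 19 * 4
Total = 76

76


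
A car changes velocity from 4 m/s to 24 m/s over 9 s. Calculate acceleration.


Given: initial velocity v0 = 4 m/s, final velocity v = 24 m/s, time t = 9 s
Using a = (v - v0) / t
a = (24 - 4) / 9
a = 20 / 9
a = 20/9 m/s^2

20/9 m/s^2


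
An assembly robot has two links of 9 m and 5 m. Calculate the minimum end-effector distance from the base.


Given: L1 = 9 m, L2 = 5 m
For a 2-link planar arm, min reach = |L1 - L2| (second link folded back)
Min reach = |9 - 5|
Min reach = 4 m

4 m


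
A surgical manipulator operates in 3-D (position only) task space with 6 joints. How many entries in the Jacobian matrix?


Given: task space dimension = 3, joints = 6
Jacobian is a 3 x 6 matrix
Total entries = rows * columns
Total = 3 * 6
Total = 18

18


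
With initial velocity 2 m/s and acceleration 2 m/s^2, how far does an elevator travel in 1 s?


Given: v0 = 2 m/s, a = 2 m/s^2, t = 1 s
Using s = v0*t + (1/2)*a*t^2
s = 2*1 + (1/2)*2*1^2
s = 2 + (1/2)*2
s = 2 + 1
s = 3

3 m


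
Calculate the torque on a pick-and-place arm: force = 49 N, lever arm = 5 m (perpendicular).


Given: F = 49 N, r = 5 m, angle = 90 deg (perpendicular)
Using tau = F * r * sin(90)
sin(90) = 1
tau = 49 * 5 * 1
tau = 245 Nm

245 Nm


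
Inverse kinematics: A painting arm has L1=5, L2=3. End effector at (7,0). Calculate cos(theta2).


Given: L1 = 5, L2 = 3, target (x, y) = (7, 0)
Using cos(theta2) = (x^2 + y^2 - L1^2 - L2^2) / (2*L1*L2)
x^2 + y^2 = 7^2 + 0 = 49
L1^2 + L2^2 = 25 + 9 = 34
Numerator = 49 - 34 = 15
Denominator = 2*5*3 = 30
cos(theta2) = 15/30 = 1/2

1/2


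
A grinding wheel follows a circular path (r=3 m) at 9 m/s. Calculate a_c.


Given: v = 9 m/s, r = 3 m
Using a_c = v^2 / r
a_c = 9^2 / 3
a_c = 81 / 3
a_c = 27 m/s^2

27 m/s^2


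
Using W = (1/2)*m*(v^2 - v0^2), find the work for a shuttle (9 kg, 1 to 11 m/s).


Given: m = 9 kg, v0 = 1 m/s, v = 11 m/s
Using W = (1/2)*m*(v^2 - v0^2)
v^2 = 11^2 = 121
v0^2 = 1^2 = 1
v^2 - v0^2 = 121 - 1 = 120
W = (1/2)*9*120 = 540 J

540 J


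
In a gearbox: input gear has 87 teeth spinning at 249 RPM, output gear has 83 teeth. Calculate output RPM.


Given: N1 = 87 teeth, w1 = 249 RPM, N2 = 83 teeth
Using N1*w1 = N2*w2
w2 = N1*w1 / N2
w2 = 87*249 / 83
w2 = 21663 / 83
w2 = 261 RPM

261 RPM


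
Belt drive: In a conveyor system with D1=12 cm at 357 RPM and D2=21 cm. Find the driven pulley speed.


Given: D1 = 12 cm, w1 = 357 RPM, D2 = 21 cm
Using D1*w1 = D2*w2
w2 = D1*w1 / D2
w2 = 12*357 / 21
w2 = 4284 / 21
w2 = 204 RPM

204 RPM


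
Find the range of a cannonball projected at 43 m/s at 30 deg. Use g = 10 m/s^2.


Given: v0 = 43 m/s, theta = 30 deg, g = 10 m/s^2
sin(2*30) = sin(60) = sqrt(3)/2
Using R = v0^2 * sin(2*theta) / g
R = 43^2 * (sqrt(3)/2) / 10
R = 1849 * sqrt(3) / 20
R = 1849/20*sqrt(3) m

1849/20*sqrt(3) m


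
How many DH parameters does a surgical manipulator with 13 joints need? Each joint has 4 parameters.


Given: 13 joints, 4 DH parameters per joint (d, theta, a, alpha)
Total DH parameters = number_of_joints * 4
Total = 13 * 4
Total = 52

52


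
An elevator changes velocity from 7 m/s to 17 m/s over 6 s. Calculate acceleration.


Given: initial velocity v0 = 7 m/s, final velocity v = 17 m/s, time t = 6 s
Using a = (v - v0) / t
a = (17 - 7) / 6
a = 10 / 6
a = 5/3 m/s^2

5/3 m/s^2


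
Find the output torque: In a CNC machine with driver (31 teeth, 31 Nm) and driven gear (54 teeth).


Given: N1 = 31, N2 = 54, T1 = 31 Nm
Using T2/T1 = N2/N1
T2 = T1 * N2 / N1
T2 = 31 * 54 / 31
T2 = 1674 / 31
T2 = 54 Nm

54 Nm


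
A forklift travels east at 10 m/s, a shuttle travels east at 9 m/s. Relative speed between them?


Given: v_A = 10 m/s east, v_B = 9 m/s east
Both move in the same direction; relative speed = |v_A - v_B|
|10 - 9| = |1|
= 1 m/s

1 m/s


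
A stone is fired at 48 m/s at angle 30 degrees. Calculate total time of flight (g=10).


Given: v0 = 48 m/s, theta = 30 deg, g = 10 m/s^2
sin(30) = 1/2
Using T = 2*v0*sin(theta) / g
T = 2*48*1/2 / 10
T = 48 / 10
T = 24/5 s

24/5 s


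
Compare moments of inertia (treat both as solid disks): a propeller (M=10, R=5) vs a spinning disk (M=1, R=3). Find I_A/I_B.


Given: M1=10 kg, R1=5 m, M2=1 kg, R2=3 m
For a disk: I = (1/2)*M*R^2, so I_A/I_B = (M1*R1^2)/(M2*R2^2)
M1*R1^2 = 10*25 = 250
M2*R2^2 = 1*9 = 9
I_A/I_B = 250/9 = 250/9

250/9


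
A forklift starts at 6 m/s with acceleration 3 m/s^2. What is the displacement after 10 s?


Given: v0 = 6 m/s, a = 3 m/s^2, t = 10 s
Using s = v0*t + (1/2)*a*t^2
s = 6*10 + (1/2)*3*10^2
s = 60 + (1/2)*300
s = 60 + 150
s = 210

210 m


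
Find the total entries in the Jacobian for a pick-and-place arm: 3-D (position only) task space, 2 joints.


Given: task space dimension = 3, joints = 2
Jacobian is a 3 x 2 matrix
Total entries = rows * columns
Total = 3 * 2
Total = 6

6


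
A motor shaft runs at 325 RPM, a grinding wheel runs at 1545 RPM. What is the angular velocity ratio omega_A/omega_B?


Given: RPM_A = 325, RPM_B = 1545
omega = 2*pi*RPM/60, so omega_A/omega_B = RPM_A / RPM_B
omega_A/omega_B = 325 / 1545
omega_A/omega_B = 65/309

65/309


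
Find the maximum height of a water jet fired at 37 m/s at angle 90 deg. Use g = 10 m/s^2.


Given: v0 = 37 m/s, theta = 90 deg, g = 10 m/s^2
sin^2(90) = 1
Using H = v0^2 * sin^2(theta) / (2*g)
H = 37^2 * 1 / (2*10)
H = 1369 * 1 / 20
H = 1369 / 20
H = 1369/20 m

1369/20 m


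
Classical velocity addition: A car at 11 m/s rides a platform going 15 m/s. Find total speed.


Given: object velocity = 11 m/s, platform velocity = 15 m/s (same direction)
Using classical velocity addition: v_total = v_object + v_platform
v_total = 11 + 15
v_total = 26 m/s

26 m/s


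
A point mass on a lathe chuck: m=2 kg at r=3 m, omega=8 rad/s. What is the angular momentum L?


Given: m = 2 kg, r = 3 m, omega = 8 rad/s
For a point mass: I = m*r^2
I = 2*3^2 = 2*9 = 18
L = I*omega = 18*8
L = 144 kg*m^2/s

144 kg*m^2/s


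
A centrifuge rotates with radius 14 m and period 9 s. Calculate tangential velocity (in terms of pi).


Given: radius r = 14 m, period T = 9 s
Using v = 2*pi*r / T
v = 2*pi*14 / 9
v = 28*pi / 9
v = 28/9*pi m/s

28/9*pi m/s


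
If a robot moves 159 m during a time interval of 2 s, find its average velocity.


Given: distance d = 159 m, time t = 2 s
Using v = d / t
v = 159 / 2
v = 159/2 m/s

159/2 m/s


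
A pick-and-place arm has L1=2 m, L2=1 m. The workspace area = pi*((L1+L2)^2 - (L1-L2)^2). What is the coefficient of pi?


Given: L1 = 2, L2 = 1
(L1+L2)^2 = (3)^2 = 9
(L1-L2)^2 = (1)^2 = 1
Difference = 9 - 1 = 8
This equals 4*L1*L2 = 4*2*1 = 8
Workspace area = 8*pi

8


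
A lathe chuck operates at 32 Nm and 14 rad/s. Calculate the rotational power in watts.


Given: tau = 32 Nm, omega = 14 rad/s
Using P = tau * omega
P = 32 * 14
P = 448 W

448 W


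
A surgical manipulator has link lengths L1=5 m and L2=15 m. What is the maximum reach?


Given: L1 = 5 m, L2 = 15 m
For a 2-link planar arm, max reach = L1 + L2 (fully extended)
Max reach = 5 + 15
Max reach = 20 m

20 m


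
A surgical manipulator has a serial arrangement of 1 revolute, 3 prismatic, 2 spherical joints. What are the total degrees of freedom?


Given: serial robot with 1 revolute, 3 prismatic, 2 spherical joints
DOF contribution per joint type: revolute=1, prismatic=1, spherical=3, fixed=0
DOF = 1*1 + 3*1 + 2*3
DOF = 10

10


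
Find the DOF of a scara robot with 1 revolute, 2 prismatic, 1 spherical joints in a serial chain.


Given: serial robot with 1 revolute, 2 prismatic, 1 spherical joints
DOF contribution per joint type: revolute=1, prismatic=1, spherical=3, fixed=0
DOF = 1*1 + 2*1 + 1*3
DOF = 6

6


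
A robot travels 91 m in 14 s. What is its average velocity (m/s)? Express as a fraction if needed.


Given: distance d = 91 m, time t = 14 s
Using v = d / t
v = 91 / 14
v = 13/2 m/s

13/2 m/s


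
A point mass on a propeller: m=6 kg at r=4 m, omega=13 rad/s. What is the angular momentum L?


Given: m = 6 kg, r = 4 m, omega = 13 rad/s
For a point mass: I = m*r^2
I = 6*4^2 = 6*16 = 96
L = I*omega = 96*13
L = 1248 kg*m^2/s

1248 kg*m^2/s


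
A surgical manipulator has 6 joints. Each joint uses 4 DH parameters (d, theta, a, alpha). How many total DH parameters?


Given: 6 joints, 4 DH parameters per joint (d, theta, a, alpha)
Total DH parameters = number_of_joints * 4
Total = 6 * 4
Total = 24

24


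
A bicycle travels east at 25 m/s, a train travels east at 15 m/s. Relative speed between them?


Given: v_A = 25 m/s east, v_B = 15 m/s east
Both move in the same direction; relative speed = |v_A - v_B|
|25 - 15| = |10|
= 10 m/s

10 m/s
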